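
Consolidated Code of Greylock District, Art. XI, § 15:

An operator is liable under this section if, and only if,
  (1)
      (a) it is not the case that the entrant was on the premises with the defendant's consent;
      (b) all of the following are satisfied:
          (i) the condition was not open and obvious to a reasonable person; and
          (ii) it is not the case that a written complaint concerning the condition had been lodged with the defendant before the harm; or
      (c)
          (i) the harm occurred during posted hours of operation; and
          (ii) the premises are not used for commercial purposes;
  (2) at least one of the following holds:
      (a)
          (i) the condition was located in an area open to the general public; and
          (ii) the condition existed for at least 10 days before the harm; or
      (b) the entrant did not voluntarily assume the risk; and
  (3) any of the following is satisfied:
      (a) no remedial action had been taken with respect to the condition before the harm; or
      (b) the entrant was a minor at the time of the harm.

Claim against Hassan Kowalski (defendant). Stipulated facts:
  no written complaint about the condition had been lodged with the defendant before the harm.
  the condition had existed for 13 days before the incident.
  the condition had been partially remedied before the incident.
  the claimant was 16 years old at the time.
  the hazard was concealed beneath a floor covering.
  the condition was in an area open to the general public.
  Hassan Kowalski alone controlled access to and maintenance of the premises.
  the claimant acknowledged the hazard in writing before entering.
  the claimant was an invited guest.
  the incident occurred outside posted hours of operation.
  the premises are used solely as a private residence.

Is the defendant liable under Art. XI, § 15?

(a) not (consent to enter) — fails.
(i) not open/obvious — satisfied.
(ii) not (complaint lodged) — satisfied.
(b) = T AND T = true.
(i) during posted hours — not satisfied.
(ii) not (commercial use) — holds.
(c) = F AND T = false.
(1): F OR T OR F → true.
(i) public area — met.
(ii) condition ≥10 days old — holds.
(a) = T AND T = true.
(b) no assumed risk — not met.
(2): T OR F → true.
(a) no remedial action — fails.
(b) entrant a minor — met.
(3): F OR T → true.
Overall: T AND T AND T → true.

Yes — liable.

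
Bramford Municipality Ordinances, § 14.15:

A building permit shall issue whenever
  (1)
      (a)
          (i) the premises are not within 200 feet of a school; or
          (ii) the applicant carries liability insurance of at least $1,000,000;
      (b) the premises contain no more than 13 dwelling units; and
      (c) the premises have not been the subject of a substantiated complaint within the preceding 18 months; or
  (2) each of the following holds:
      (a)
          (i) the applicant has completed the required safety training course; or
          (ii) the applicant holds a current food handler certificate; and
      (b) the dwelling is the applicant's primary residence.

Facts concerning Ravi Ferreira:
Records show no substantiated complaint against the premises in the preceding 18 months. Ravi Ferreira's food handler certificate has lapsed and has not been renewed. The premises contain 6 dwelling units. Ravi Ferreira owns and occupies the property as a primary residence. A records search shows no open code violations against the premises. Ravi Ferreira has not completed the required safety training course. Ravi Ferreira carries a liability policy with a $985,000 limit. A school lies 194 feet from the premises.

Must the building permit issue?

(i) ≥200 ft from school — not satisfied.
(ii) insurance ≥ $1,000,000 — not met.
So (a) is not satisfied (F OR F).
(b) ≤ 13 units — holds.
(c) no complaint in 18 mo. — met.
(1) = F AND T AND T = false.
(i) safety training — fails.
(ii) food handler cert. — not met.
(a): F OR F → false.
(b) primary residence — met.
(2) = F AND T = false.
Overall: F OR F → false.

No — denied.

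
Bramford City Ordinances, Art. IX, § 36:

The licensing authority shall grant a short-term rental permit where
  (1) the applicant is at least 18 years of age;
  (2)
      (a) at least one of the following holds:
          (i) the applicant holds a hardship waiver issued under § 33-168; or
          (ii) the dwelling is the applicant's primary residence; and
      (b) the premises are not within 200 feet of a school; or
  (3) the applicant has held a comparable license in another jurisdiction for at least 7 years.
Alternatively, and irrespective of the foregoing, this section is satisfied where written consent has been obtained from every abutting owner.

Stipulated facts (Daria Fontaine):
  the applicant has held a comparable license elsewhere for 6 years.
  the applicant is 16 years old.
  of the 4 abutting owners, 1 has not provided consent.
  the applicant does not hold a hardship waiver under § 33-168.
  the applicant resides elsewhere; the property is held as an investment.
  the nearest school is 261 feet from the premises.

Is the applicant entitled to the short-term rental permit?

(1) age ≥ 18 — fails.
(i) hardship waiver — not met.
(ii) primary residence — not satisfied.
(a): F OR F → false.
(b) ≥200 ft from school — holds.
(2): F AND T → false.
(3) prior license ≥ 7 yr — not satisfied.
Overall: F OR F OR F → false.
Exception (all abutters consent) — not satisfied.
Result: main false OR exception false → false.

No — denied.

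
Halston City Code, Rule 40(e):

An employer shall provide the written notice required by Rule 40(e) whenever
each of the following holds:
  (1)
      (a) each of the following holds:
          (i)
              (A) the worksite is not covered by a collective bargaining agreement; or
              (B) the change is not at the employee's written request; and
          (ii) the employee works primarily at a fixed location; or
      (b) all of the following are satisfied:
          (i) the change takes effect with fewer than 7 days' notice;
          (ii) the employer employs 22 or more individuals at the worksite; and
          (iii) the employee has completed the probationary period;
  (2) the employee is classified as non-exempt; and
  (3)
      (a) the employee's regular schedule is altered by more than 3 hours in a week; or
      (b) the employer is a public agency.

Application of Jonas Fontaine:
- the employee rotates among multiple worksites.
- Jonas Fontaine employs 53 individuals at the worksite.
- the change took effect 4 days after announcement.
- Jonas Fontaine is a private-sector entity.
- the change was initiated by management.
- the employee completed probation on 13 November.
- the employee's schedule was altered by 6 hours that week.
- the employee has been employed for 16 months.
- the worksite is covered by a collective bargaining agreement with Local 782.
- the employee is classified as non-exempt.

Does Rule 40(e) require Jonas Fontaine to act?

(A) no CBA — fails.
(B) not employee-requested — satisfied.
(i) = F OR T = true.
(ii) fixed location — not met.
(a) = T AND F = false.
(i) < 7 days' notice — holds.
(ii) ≥ 22 at site — met.
(iii) past probation — holds.
(b) = T AND T AND T = true.
So (1) is satisfied (F OR T).
(2) non-exempt — holds.
(a) schedule shift > 3h — met.
(b) public agency — fails.
(3) = T OR F = true.
Overall: T AND T AND T → true.

Yes — required.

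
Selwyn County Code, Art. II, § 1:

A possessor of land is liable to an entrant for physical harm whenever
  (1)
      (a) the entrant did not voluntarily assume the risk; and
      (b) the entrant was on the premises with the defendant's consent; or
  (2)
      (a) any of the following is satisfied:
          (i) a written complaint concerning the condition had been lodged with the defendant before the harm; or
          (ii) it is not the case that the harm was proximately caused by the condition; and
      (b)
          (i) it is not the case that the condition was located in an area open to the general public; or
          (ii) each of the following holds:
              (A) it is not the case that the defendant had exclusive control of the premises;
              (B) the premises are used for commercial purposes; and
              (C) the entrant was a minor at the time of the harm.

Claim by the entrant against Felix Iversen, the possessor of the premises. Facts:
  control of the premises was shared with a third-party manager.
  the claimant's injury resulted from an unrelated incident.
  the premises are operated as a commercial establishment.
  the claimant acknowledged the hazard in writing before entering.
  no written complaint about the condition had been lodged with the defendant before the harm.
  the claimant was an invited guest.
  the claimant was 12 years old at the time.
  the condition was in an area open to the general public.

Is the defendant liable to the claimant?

(a) no assumed risk — not met.
(b) consent to enter — holds.
(1): F AND T → false.
(i) complaint lodged — fails.
(ii) not (proximate cause) — met.
(a) = F OR T = true.
(i) not (public area) — fails.
(A) not (exclusive control) — holds.
(B) commercial use — satisfied.
(C) entrant a minor — holds.
(ii): T AND T AND T → true.
So (b) is satisfied (F OR T).
(2) = T AND T = true.
Overall: F OR T → true.

Yes — liable.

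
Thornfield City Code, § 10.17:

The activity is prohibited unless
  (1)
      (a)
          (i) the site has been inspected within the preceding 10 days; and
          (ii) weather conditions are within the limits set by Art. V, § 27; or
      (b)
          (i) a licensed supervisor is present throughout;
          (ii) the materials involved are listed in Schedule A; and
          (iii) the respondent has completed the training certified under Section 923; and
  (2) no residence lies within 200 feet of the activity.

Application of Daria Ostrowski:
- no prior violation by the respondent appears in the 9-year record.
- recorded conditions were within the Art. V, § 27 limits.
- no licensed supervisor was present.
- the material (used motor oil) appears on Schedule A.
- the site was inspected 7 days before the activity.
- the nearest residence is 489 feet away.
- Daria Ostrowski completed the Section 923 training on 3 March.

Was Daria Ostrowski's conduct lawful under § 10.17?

Yes — lawful.

(i) site inspected — satisfied.
(ii) weather ok — met.
(a): T AND T → true.
(i) supervisor present — not met.
(ii) Schedule A material — satisfied.
(iii) training certified — met.
So (b) is not satisfied (F AND T AND T).
So (1) is satisfied (T OR F).
(2) no residence in 200 ft — holds.
Overall: T AND T → true.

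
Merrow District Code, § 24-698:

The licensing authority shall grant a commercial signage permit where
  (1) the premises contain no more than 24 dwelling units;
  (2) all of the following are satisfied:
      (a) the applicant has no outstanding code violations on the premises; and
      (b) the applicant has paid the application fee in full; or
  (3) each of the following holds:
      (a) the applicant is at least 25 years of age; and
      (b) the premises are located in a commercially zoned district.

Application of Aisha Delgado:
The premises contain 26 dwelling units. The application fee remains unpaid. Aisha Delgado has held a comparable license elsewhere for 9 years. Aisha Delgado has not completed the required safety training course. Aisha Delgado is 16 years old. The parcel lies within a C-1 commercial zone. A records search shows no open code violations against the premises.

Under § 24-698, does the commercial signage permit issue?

No — denied.

(1) ≤ 24 units — fails.
(a) no code violations — satisfied.
(b) fee paid — not met.
(2) = T AND F = false.
(a) age ≥ 25 — fails.
(b) commercially zoned — met.
So (3) is not satisfied (F AND T).
Overall: F OR F OR F → false.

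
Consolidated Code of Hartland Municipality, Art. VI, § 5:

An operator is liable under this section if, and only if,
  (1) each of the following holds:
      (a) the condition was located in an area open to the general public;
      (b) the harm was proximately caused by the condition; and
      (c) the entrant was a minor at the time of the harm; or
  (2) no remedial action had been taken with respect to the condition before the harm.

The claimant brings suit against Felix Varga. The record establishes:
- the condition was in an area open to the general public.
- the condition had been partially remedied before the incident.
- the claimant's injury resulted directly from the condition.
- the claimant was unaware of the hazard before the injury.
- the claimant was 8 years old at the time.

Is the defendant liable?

Yes — liable.

(a) public area — satisfied.
(b) proximate cause — satisfied.
(c) entrant a minor — met.
(1) = T AND T AND T = true.
(2) no remedial action — not met.
Overall = T OR F = true.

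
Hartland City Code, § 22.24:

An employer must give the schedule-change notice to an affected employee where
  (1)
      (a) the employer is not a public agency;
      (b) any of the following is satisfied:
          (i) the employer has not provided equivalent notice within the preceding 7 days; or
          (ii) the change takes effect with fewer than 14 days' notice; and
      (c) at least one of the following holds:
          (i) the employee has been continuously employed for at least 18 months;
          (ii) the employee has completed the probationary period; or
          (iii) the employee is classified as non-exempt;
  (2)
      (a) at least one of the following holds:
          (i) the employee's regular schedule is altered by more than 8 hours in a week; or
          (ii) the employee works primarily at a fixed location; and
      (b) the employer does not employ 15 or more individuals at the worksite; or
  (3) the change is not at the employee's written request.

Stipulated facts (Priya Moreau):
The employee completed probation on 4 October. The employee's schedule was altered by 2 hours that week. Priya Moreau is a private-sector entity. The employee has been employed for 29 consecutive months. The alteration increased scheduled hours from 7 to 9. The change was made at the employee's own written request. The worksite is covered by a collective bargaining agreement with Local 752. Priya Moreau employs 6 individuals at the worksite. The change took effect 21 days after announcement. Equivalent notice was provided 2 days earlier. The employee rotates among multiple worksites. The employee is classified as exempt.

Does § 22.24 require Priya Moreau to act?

(a) not (public agency) — satisfied.
(i) no recent notice — not met.
(ii) < 14 days' notice — fails.
(b): F OR F → false.
(i) tenure ≥ 18 mo. — met.
(ii) past probation — holds.
(iii) non-exempt — not met.
(c) = T OR T OR F = true.
(1): T AND F AND T → false.
(i) schedule shift > 8h — fails.
(ii) fixed location — not met.
(a) = F OR F = false.
(b) not (≥ 15 at site) — satisfied.
So (2) is not satisfied (F AND T).
(3) not employee-requested — not met.
So Overall is not satisfied (F OR F OR F).

No — not required.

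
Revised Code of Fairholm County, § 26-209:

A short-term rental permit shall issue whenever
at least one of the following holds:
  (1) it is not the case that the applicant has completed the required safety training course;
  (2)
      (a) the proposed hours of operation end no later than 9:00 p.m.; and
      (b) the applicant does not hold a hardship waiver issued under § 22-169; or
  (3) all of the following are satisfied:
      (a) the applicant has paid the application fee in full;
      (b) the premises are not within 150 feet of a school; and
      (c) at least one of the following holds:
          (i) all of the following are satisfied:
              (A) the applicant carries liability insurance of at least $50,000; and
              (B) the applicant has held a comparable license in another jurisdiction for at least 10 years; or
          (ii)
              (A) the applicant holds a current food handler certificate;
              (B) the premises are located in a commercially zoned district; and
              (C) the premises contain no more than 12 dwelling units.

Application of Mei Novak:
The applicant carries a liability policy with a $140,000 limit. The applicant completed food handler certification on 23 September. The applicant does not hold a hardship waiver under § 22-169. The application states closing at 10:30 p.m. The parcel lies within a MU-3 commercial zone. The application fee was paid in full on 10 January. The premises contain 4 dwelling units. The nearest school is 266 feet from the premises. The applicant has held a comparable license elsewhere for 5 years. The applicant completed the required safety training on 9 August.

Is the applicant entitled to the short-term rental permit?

(1) not (safety training) — not met.
(a) closes by 9 p.m. — not satisfied.
(b) not (hardship waiver) — holds.
(2): F AND T → false.
(a) fee paid — met.
(b) ≥150 ft from school — holds.
(A) insurance ≥ $50,000 — holds.
(B) prior license ≥ 10 yr — not satisfied.
(i) = T AND F = false.
(A) food handler cert. — met.
(B) commercially zoned — holds.
(C) ≤ 12 units — holds.
(ii): T AND T AND T → true.
(c) = F OR T = true.
So (3) is satisfied (T AND T AND T).
Overall: F OR F OR T → true.

Yes — granted.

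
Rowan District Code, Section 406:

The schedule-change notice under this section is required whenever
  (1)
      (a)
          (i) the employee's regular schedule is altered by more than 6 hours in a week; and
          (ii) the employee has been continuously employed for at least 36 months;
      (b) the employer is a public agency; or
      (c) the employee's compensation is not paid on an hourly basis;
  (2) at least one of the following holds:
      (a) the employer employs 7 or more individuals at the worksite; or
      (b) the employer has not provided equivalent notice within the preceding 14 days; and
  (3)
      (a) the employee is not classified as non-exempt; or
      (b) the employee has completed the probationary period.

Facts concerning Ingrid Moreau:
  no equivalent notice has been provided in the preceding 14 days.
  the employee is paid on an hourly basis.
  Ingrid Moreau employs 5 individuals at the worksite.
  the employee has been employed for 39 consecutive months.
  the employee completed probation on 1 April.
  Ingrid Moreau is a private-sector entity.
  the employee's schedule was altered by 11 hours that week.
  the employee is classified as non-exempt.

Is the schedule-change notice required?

Yes — required.

(i) schedule shift > 6h — met.
(ii) tenure ≥ 36 mo. — satisfied.
(a) = T AND T = true.
(b) public agency — fails.
(c) not (hourly-paid) — not satisfied.
(1): T OR F OR F → true.
(a) ≥ 7 at site — not met.
(b) no recent notice — satisfied.
(2): F OR T → true.
(a) not (non-exempt) — fails.
(b) past probation — holds.
(3) = F OR T = true.
So Overall is satisfied (T AND T AND T).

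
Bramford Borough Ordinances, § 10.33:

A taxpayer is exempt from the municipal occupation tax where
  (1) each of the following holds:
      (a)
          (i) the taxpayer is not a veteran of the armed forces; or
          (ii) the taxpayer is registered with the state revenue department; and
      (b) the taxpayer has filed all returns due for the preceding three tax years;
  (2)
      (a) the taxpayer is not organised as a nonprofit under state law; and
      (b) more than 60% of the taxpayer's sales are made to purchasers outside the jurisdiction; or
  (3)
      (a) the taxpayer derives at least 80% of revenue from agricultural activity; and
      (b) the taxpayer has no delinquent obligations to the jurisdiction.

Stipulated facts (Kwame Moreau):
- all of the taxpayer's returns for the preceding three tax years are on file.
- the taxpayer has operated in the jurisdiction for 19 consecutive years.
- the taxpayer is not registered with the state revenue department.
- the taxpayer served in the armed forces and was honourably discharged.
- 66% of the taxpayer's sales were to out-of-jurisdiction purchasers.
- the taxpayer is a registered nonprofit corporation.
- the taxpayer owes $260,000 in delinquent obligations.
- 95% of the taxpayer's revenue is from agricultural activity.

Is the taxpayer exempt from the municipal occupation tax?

No — not exempt.

(i) not (veteran) — not satisfied.
(ii) state-registered — fails.
(a) = F OR F = false.
(b) returns current — satisfied.
(1) = F AND T = false.
(a) not (nonprofit) — not satisfied.
(b) >60% out-of-jur. sales — holds.
(2): F AND T → false.
(a) ≥80% agricultural — met.
(b) no delinquency — fails.
So (3) is not satisfied (T AND F).
Overall = F OR F OR F = false.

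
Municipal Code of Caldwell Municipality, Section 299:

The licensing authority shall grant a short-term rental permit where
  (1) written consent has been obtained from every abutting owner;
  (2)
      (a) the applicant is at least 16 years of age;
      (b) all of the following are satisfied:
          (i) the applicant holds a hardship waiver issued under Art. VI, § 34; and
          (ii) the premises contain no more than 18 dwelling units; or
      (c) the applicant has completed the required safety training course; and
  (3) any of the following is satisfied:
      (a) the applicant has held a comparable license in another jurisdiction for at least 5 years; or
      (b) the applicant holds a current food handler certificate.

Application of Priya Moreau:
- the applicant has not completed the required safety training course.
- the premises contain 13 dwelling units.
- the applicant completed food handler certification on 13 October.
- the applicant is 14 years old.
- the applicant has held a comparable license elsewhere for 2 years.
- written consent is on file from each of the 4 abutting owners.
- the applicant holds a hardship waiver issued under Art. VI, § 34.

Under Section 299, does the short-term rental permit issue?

(1) all abutters consent — met.
(a) age ≥ 16 — not met.
(i) hardship waiver — satisfied.
(ii) ≤ 18 units — holds.
(b) = T AND T = true.
(c) safety training — not satisfied.
So (2) is satisfied (F OR T OR F).
(a) prior license ≥ 5 yr — not satisfied.
(b) food handler cert. — holds.
So (3) is satisfied (F OR T).
So Overall is satisfied (T AND T AND T).

Yes — granted.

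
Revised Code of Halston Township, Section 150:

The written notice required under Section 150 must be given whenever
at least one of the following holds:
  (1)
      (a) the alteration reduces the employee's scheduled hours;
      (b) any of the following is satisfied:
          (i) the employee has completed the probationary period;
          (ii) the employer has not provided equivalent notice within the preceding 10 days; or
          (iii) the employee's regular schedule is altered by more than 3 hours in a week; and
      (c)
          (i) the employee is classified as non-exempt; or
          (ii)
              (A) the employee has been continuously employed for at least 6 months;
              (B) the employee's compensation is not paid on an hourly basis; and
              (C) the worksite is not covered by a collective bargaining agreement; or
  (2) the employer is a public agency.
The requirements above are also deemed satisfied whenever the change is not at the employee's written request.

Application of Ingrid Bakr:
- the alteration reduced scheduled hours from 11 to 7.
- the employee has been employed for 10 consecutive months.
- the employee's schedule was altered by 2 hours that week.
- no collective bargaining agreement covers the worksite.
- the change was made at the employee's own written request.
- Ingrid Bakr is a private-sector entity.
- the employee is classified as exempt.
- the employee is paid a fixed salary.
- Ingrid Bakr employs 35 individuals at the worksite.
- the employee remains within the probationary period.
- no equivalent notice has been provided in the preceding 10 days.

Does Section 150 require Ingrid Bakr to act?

(a) hours reduced — holds.
(i) past probation — not met.
(ii) no recent notice — satisfied.
(iii) schedule shift > 3h — not satisfied.
(b) = F OR T OR F = true.
(i) non-exempt — not met.
(A) tenure ≥ 6 mo. — satisfied.
(B) not (hourly-paid) — holds.
(C) no CBA — met.
(ii): T AND T AND T → true.
(c) = F OR T = true.
So (1) is satisfied (T AND T AND T).
(2) public agency — not met.
Overall = T OR F = true.
Exception (not employee-requested) — not satisfied.
Result: main true OR exception false → true.

Yes — required.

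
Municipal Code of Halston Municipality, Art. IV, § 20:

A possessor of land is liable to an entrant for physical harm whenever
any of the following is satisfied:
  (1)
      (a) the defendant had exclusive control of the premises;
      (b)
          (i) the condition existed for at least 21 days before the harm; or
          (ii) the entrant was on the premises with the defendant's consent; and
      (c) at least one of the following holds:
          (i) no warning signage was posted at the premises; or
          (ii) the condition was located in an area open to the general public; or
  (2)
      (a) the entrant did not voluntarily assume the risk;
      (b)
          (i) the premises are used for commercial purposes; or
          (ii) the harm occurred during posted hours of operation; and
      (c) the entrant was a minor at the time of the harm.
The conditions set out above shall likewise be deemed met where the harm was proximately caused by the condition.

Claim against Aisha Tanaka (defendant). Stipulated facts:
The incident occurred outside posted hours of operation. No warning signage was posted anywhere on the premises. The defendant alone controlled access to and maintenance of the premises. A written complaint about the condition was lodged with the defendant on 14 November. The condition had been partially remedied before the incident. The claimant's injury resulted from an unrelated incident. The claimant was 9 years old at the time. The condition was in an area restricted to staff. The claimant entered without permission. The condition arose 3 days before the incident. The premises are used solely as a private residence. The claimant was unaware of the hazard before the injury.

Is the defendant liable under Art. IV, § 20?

No — not liable.

(a) exclusive control — satisfied.
(i) condition ≥21 days old — not met.
(ii) consent to enter — fails.
So (b) is not satisfied (F OR F).
(i) no signage posted — met.
(ii) public area — not satisfied.
(c) = T OR F = true.
So (1) is not satisfied (T AND F AND T).
(a) no assumed risk — holds.
(i) commercial use — not satisfied.
(ii) during posted hours — fails.
(b): F OR F → false.
(c) entrant a minor — holds.
So (2) is not satisfied (T AND F AND T).
Overall: F OR F → false.
Exception (proximate cause) — not satisfied.
Result: main false OR exception false → false.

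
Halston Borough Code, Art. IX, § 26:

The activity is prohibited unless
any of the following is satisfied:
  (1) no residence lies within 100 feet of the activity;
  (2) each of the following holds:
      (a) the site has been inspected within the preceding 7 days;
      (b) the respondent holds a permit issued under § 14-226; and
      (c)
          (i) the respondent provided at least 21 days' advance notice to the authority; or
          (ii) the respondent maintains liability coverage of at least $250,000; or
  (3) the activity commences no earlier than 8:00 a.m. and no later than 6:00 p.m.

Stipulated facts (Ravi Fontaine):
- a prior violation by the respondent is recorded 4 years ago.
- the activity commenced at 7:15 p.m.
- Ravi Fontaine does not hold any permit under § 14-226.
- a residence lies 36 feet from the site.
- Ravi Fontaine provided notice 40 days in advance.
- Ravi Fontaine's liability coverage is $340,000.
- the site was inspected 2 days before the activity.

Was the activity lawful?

(1) no residence in 100 ft — not satisfied.
(a) site inspected — holds.
(b) holds permit — not met.
(i) ≥21 days' notice — met.
(ii) coverage ≥ $250,000 — met.
So (c) is satisfied (T OR T).
So (2) is not satisfied (T AND F AND T).
(3) start within hours — fails.
Overall = F OR F OR F = false.

No — unlawful.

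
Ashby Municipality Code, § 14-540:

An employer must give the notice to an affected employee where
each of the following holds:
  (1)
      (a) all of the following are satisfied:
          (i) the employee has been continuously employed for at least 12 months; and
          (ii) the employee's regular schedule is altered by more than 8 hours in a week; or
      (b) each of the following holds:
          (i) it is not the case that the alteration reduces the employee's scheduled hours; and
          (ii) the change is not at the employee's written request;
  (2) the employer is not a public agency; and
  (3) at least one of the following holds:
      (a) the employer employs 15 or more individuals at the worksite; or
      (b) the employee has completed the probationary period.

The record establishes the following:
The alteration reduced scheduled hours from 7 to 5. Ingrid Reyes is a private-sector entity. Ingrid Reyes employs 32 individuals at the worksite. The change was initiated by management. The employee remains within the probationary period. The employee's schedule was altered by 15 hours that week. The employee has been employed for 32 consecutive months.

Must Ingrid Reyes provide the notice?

(i) tenure ≥ 12 mo. — holds.
(ii) schedule shift > 8h — holds.
(a) = T AND T = true.
(i) not (hours reduced) — fails.
(ii) not employee-requested — holds.
So (b) is not satisfied (F AND T).
So (1) is satisfied (T OR F).
(2) not (public agency) — met.
(a) ≥ 15 at site — met.
(b) past probation — fails.
(3): T OR F → true.
Overall = T AND T AND T = true.

Yes — required.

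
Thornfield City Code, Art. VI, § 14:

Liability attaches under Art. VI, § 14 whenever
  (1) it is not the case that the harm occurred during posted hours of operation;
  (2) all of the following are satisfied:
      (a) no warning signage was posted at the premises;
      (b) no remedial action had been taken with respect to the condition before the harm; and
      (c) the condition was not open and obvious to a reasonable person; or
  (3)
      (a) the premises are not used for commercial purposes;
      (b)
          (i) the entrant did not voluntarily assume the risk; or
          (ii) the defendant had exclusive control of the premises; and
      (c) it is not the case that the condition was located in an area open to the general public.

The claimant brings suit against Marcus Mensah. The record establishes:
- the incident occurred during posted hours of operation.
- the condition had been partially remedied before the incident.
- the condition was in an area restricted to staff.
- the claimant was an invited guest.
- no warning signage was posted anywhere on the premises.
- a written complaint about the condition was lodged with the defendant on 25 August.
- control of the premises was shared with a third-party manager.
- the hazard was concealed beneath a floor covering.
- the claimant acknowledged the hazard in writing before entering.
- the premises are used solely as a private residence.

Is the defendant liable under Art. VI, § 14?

(1) not (during posted hours) — not satisfied.
(a) no signage posted — holds.
(b) no remedial action — not satisfied.
(c) not open/obvious — met.
(2): T AND F AND T → false.
(a) not (commercial use) — holds.
(i) no assumed risk — not met.
(ii) exclusive control — fails.
So (b) is not satisfied (F OR F).
(c) not (public area) — holds.
(3): T AND F AND T → false.
Overall: F OR F OR F → false.

No — not liable.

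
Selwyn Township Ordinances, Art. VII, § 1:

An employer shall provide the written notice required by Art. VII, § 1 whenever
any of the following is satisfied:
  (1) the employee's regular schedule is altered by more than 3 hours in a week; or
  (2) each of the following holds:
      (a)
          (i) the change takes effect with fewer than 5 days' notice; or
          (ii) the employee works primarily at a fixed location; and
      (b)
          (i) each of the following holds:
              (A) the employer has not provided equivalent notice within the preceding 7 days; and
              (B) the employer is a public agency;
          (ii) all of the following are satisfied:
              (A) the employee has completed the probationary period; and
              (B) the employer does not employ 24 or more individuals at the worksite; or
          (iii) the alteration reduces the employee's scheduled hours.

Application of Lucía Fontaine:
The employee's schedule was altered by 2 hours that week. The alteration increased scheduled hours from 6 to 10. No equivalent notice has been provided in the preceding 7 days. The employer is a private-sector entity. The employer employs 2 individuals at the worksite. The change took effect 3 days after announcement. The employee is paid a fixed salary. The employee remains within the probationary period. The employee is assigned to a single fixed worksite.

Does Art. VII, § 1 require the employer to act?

(1) schedule shift > 3h — not satisfied.
(i) < 5 days' notice — holds.
(ii) fixed location — satisfied.
So (a) is satisfied (T OR T).
(A) no recent notice — satisfied.
(B) public agency — not met.
(i): T AND F → false.
(A) past probation — not satisfied.
(B) not (≥ 24 at site) — met.
So (ii) is not satisfied (F AND T).
(iii) hours reduced — fails.
So (b) is not satisfied (F OR F OR F).
(2) = T AND F = false.
Overall: F OR F → false.

No — not required.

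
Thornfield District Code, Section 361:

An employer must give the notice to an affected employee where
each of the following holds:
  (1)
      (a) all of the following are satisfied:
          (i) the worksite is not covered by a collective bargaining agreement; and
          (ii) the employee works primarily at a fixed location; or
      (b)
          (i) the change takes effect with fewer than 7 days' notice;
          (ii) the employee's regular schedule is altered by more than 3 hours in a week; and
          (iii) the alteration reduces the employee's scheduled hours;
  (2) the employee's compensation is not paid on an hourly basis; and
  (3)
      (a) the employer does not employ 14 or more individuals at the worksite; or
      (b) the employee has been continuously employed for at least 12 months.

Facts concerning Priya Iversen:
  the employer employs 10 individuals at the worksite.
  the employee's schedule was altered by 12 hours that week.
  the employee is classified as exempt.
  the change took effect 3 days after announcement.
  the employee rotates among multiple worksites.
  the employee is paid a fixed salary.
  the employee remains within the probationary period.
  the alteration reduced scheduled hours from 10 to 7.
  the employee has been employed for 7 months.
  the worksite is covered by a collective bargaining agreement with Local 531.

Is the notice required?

(i) no CBA — not met.
(ii) fixed location — not met.
(a) = F AND F = false.
(i) < 7 days' notice — satisfied.
(ii) schedule shift > 3h — holds.
(iii) hours reduced — met.
So (b) is satisfied (T AND T AND T).
(1) = F OR T = true.
(2) not (hourly-paid) — holds.
(a) not (≥ 14 at site) — met.
(b) tenure ≥ 12 mo. — fails.
(3): T OR F → true.
Overall = T AND T AND T = true.

Yes — required.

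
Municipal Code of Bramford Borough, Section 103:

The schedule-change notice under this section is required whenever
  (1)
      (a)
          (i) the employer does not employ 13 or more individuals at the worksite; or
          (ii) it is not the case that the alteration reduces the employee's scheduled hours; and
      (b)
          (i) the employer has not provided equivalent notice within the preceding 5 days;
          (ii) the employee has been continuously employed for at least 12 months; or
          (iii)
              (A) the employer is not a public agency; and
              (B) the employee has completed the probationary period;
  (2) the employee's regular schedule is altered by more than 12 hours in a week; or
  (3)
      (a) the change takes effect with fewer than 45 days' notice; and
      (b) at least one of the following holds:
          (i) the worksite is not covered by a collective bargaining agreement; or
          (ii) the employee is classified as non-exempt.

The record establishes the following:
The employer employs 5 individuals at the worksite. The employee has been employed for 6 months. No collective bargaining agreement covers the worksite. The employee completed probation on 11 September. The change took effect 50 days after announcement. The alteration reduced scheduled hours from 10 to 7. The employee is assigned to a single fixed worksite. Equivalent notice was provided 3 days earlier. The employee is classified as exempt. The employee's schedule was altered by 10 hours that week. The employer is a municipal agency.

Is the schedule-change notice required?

(i) not (≥ 13 at site) — satisfied.
(ii) not (hours reduced) — not satisfied.
(a): T OR F → true.
(i) no recent notice — not met.
(ii) tenure ≥ 12 mo. — not satisfied.
(A) not (public agency) — not satisfied.
(B) past probation — satisfied.
So (iii) is not satisfied (F AND T).
(b): F OR F OR F → false.
(1) = T AND F = false.
(2) schedule shift > 12h — not met.
(a) < 45 days' notice — fails.
(i) no CBA — met.
(ii) non-exempt — fails.
So (b) is satisfied (T OR F).
(3): F AND T → false.
Overall: F OR F OR F → false.

No — not required.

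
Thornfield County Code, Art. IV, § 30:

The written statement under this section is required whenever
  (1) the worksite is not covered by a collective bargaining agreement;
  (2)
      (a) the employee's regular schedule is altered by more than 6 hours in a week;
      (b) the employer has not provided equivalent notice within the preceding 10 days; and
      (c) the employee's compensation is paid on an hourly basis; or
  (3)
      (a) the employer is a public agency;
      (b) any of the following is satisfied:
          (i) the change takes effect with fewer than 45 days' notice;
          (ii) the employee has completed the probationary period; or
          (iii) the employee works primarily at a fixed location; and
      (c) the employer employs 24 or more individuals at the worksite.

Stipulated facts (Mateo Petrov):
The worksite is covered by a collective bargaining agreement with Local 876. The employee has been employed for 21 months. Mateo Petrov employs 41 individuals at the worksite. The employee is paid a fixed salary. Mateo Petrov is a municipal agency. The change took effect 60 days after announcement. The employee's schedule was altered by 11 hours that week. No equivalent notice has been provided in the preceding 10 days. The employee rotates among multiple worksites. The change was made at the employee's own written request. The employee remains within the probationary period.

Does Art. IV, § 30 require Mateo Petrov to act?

(1) no CBA — not met.
(a) schedule shift > 6h — satisfied.
(b) no recent notice — holds.
(c) hourly-paid — fails.
(2): T AND T AND F → false.
(a) public agency — holds.
(i) < 45 days' notice — not satisfied.
(ii) past probation — not met.
(iii) fixed location — not satisfied.
(b) = F OR F OR F = false.
(c) ≥ 24 at site — met.
So (3) is not satisfied (T AND F AND T).
So Overall is not satisfied (F OR F OR F).

No — not required.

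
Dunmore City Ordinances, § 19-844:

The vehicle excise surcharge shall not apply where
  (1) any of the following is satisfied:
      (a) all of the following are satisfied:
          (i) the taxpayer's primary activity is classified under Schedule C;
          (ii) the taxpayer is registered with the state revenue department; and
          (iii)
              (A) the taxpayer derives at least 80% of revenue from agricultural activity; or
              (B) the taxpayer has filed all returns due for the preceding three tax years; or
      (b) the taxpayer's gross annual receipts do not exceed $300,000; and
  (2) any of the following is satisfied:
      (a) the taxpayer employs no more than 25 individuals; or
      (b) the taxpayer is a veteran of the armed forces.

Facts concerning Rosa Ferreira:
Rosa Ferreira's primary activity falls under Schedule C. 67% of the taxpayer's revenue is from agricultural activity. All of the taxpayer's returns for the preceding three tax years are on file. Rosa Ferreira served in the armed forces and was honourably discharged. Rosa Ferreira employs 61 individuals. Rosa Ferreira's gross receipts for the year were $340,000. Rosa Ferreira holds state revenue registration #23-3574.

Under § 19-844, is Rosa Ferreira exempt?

Yes — exempt.

(i) Schedule C activity — satisfied.
(ii) state-registered — satisfied.
(A) ≥80% agricultural — fails.
(B) returns current — met.
So (iii) is satisfied (F OR T).
So (a) is satisfied (T AND T AND T).
(b) receipts ≤ $300,000 — not satisfied.
So (1) is satisfied (T OR F).
(a) ≤ 25 employees — not satisfied.
(b) veteran — met.
(2) = F OR T = true.
So Overall is satisfied (T AND T).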